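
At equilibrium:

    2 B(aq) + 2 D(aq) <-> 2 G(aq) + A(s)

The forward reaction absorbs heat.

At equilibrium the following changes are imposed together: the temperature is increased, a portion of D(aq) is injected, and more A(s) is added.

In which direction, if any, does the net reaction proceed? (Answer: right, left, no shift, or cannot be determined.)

The forward reaction is endothermic. Raising T favours the endothermic direction — shift to the right.
Adding D (aq), a reactant, drives the reaction to the right.
A is a pure solid; its activity is 1 regardless of amount, so Q is unaffected — no shift from this change.
Only the nonzero effect(s) matter; the net shift is to the right.

right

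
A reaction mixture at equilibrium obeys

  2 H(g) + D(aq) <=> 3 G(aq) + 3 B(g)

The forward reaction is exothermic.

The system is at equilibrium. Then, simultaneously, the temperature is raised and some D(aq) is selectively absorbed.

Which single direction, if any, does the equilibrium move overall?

left

The forward reaction is exothermic. Raising T favours the endothermic direction — shift to the left.
Removing D (aq), a reactant, drives the reaction to the left.
All effects act in the same direction — net shift to the left.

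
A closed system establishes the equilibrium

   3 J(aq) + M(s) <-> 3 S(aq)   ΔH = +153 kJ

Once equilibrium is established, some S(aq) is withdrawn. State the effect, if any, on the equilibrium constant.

unchanged

The equilibrium constant depends only on temperature. This perturbation may move the position of equilibrium, but since T is unchanged, K itself is unchanged.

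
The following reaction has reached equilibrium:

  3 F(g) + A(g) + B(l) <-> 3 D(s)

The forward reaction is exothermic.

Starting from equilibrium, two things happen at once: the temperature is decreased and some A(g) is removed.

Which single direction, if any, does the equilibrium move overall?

cannot be determined

The forward reaction is exothermic. Lowering T favours the exothermic direction — shift to the right.
Removing A (g), a reactant, drives the reaction to the left.
The individual effects push in opposite directions; without quantitative information the net direction cannot be determined.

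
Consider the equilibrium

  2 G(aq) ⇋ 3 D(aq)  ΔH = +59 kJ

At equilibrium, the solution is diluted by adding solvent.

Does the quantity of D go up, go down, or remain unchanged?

Dilution lowers every aqueous concentration by the same factor. Δn_aq = 3 − 2 = +1, so the system shifts toward the side with more dissolved moles — to the right.
The net shift is to the right. D is a product, so its amount increases.

increases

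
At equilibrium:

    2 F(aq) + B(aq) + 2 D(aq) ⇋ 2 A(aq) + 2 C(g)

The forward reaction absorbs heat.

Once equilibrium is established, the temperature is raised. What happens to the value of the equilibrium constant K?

K depends on temperature via the van 't Hoff relation. The forward reaction is endothermic, so raising T increases K.

increases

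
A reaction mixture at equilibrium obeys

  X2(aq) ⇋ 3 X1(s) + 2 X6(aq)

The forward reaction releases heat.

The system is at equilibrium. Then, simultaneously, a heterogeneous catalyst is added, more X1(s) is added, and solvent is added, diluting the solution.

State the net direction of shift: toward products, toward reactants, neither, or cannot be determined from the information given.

A catalyst speeds both forward and reverse rates equally; it changes neither Q nor K — no shift from this change.
X1 is a pure solid; its activity is 1 regardless of amount, so Q is unaffected — no shift from this change.
Dilution lowers every aqueous concentration by the same factor. Δn_aq = 2 − 1 = +1, so the system shifts toward the side with more dissolved moles — to the right.
Only the nonzero effect(s) matter; the net shift is to the right.

right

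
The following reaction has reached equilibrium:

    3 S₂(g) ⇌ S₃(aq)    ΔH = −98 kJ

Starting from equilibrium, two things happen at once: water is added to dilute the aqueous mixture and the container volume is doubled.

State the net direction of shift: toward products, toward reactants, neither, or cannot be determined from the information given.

Dilution lowers every aqueous concentration by the same factor. Δn_aq = 1 − 0 = +1, so the system shifts toward the side with more dissolved moles — to the right.
Gas moles: reactants 3, products 0 (Δn_gas = -3). Expansion shifts the system toward the side with more moles of gas — to the left.
The individual effects push in opposite directions; without quantitative information the net direction cannot be determined.

cannot be determined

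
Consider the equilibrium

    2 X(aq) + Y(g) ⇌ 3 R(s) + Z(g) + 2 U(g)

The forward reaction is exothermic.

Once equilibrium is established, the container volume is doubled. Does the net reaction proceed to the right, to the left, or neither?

Gas moles: reactants 1, products 3 (Δn_gas = +2). Expansion shifts the system toward the side with more moles of gas — to the right.

right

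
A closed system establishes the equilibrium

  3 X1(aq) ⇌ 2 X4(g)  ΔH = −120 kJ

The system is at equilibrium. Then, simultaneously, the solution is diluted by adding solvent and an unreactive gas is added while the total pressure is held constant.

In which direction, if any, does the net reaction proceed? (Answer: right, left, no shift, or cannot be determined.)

Dilution lowers every aqueous concentration by the same factor. Δn_aq = 0 − 3 = -3, so the system shifts toward the side with more dissolved moles — to the left.
Adding inert gas at constant total pressure expands the volume and lowers every reacting partial pressure. With Δn_gas = 2 − 0 = +2, Q moves away from K toward the side with fewer gas moles, so the system shifts toward the side with more gas moles — to the right.
The individual effects push in opposite directions; without quantitative information the net direction cannot be determined.

cannot be determined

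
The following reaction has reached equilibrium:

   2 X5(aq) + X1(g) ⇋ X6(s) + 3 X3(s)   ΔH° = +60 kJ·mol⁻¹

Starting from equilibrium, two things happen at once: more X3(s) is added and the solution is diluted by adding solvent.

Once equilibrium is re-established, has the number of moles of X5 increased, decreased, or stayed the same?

X3 is a pure solid; its activity is 1 regardless of amount, so Q is unaffected — no shift from this change.
Dilution lowers every aqueous concentration by the same factor. Δn_aq = 0 − 2 = -2, so the system shifts toward the side with more dissolved moles — to the left.
The net shift is to the left. X5 is a reactant, so its amount increases.

increases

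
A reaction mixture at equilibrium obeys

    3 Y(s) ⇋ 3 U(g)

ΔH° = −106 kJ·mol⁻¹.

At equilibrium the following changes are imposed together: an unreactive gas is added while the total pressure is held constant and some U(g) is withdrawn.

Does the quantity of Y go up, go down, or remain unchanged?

decreases

Adding inert gas at constant total pressure expands the volume and lowers every reacting partial pressure. With Δn_gas = 3 − 0 = +3, Q moves away from K toward the side with fewer gas moles, so the system shifts toward the side with more gas moles — to the right.
Removing U (g), a product, drives the reaction to the right.
The net shift is to the right. Y is a reactant, so its amount decreases.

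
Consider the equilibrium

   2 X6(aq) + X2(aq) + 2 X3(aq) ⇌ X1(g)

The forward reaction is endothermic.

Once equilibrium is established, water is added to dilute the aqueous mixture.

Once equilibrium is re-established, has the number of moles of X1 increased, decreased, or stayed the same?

Dilution lowers every aqueous concentration by the same factor. Δn_aq = 0 − 5 = -5, so the system shifts toward the side with more dissolved moles — to the left.
The net shift is to the left. X1 is a product, so its amount decreases.

decreases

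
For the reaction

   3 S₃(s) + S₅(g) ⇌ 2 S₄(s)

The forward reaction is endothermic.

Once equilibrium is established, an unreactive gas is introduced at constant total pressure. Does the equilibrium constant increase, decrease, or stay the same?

unchanged

The equilibrium constant depends only on temperature. This perturbation may move the position of equilibrium, but since T is unchanged, K itself is unchanged.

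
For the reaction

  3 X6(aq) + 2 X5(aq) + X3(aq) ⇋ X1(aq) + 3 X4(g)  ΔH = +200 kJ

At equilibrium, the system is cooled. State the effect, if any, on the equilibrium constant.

K depends on temperature via the van 't Hoff relation. The forward reaction is endothermic, so lowering T decreases K.

decreases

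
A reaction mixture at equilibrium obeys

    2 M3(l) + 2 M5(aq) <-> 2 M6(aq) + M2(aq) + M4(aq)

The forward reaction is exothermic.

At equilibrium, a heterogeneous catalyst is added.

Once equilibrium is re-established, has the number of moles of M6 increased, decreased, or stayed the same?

unchanged

A catalyst speeds both forward and reverse rates equally; it changes neither Q nor K — no shift from this change.
No net shift occurs, so the amount of M6 is unchanged.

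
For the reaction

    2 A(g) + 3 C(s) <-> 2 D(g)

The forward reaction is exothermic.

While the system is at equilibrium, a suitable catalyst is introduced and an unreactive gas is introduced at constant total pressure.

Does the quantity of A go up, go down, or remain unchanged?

unchanged

A catalyst speeds both forward and reverse rates equally; it changes neither Q nor K — no shift from this change.
Adding inert gas at constant total pressure expands the volume, scaling every reacting partial pressure by the same factor. Δn_gas = 2 − 2 = 0, so Q is unchanged — no shift.
No net shift occurs, so the amount of A is unchanged.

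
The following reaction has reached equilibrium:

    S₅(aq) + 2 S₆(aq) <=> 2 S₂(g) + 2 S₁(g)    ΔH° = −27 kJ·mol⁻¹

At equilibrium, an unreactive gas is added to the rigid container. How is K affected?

The equilibrium constant depends only on temperature. This perturbation changes neither the position of equilibrium nor K.

unchanged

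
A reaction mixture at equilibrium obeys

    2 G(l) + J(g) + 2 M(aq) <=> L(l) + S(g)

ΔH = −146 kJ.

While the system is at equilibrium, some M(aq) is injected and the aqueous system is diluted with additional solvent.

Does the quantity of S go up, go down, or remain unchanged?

cannot be determined

Adding M (aq), a reactant, drives the reaction to the right.
Dilution lowers every aqueous concentration by the same factor. Δn_aq = 0 − 2 = -2, so the system shifts toward the side with more dissolved moles — to the left.
The two effects oppose each other, so the net shift — and hence the change in S — cannot be determined from the given information.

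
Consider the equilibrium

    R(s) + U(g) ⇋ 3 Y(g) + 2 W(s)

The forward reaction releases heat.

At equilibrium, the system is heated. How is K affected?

decreases

K depends on temperature via the van 't Hoff relation. The forward reaction is exothermic, so raising T decreases K.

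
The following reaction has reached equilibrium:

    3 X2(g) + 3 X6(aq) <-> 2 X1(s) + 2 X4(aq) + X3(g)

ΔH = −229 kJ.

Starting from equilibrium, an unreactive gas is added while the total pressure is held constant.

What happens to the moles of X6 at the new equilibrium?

Adding inert gas at constant total pressure expands the volume and lowers every reacting partial pressure. With Δn_gas = 1 − 3 = -2, Q moves away from K toward the side with fewer gas moles, so the system shifts toward the side with more gas moles — to the left.
The net shift is to the left. X6 is a reactant, so its amount increases.

increases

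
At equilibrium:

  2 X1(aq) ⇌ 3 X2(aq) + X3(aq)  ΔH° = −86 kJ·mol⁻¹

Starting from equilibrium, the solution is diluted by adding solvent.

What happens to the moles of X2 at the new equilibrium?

Dilution lowers every aqueous concentration by the same factor. Δn_aq = 4 − 2 = +2, so the system shifts toward the side with more dissolved moles — to the right.
The net shift is to the right. X2 is a product, so its amount increases.

increases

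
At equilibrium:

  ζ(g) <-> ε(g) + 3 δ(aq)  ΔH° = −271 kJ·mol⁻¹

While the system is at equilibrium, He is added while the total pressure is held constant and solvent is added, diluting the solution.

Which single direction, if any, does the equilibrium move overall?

Adding inert gas at constant total pressure expands the volume, scaling every reacting partial pressure by the same factor. Δn_gas = 1 − 1 = 0, so Q is unchanged — no shift.
Dilution lowers every aqueous concentration by the same factor. Δn_aq = 3 − 0 = +3, so the system shifts toward the side with more dissolved moles — to the right.
Only the nonzero effect(s) matter; the net shift is to the right.

right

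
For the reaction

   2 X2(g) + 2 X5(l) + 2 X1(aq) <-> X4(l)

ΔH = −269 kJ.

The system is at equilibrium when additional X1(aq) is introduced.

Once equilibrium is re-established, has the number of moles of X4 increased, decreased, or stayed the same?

increases

Adding X1 (aq), a reactant, drives the reaction to the right.
The net shift is to the right. X4 is a product, so its amount increases.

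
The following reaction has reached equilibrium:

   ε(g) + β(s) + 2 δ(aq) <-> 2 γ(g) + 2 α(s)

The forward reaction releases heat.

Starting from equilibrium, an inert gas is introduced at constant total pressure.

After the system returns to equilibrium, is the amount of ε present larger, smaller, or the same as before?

decreases

Adding inert gas at constant total pressure expands the volume and lowers every reacting partial pressure. With Δn_gas = 2 − 1 = +1, Q moves away from K toward the side with fewer gas moles, so the system shifts toward the side with more gas moles — to the right.
The net shift is to the right. ε is a reactant, so its amount decreases.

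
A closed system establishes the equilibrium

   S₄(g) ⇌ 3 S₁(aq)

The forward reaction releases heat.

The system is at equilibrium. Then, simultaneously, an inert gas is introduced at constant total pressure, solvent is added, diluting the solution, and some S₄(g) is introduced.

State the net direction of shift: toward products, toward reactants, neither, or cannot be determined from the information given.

cannot be determined

Adding inert gas at constant total pressure expands the volume and lowers every reacting partial pressure. With Δn_gas = 0 − 1 = -1, Q moves away from K toward the side with fewer gas moles, so the system shifts toward the side with more gas moles — to the left.
Dilution lowers every aqueous concentration by the same factor. Δn_aq = 3 − 0 = +3, so the system shifts toward the side with more dissolved moles — to the right.
Adding S₄ (g), a reactant, drives the reaction to the right.
The individual effects push in opposite directions; without quantitative information the net direction cannot be determined.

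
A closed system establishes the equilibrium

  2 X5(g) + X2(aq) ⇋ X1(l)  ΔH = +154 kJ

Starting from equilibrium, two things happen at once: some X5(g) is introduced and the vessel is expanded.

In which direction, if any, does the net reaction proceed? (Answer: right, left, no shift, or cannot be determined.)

Adding X5 (g), a reactant, drives the reaction to the right.
Gas moles: reactants 2, products 0 (Δn_gas = -2). Expansion shifts the system toward the side with more moles of gas — to the left.
The individual effects push in opposite directions; without quantitative information the net direction cannot be determined.

cannot be determined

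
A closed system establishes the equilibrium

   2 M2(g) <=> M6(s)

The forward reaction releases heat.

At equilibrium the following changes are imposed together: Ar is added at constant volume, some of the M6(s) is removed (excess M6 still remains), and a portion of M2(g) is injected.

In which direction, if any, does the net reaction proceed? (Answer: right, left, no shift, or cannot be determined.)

At constant volume, adding an inert gas leaves every reacting species' partial pressure unchanged, so Q is unchanged — no shift from this change.
M6 is a pure solid; its activity is 1 regardless of amount, so Q is unaffected — no shift from this change.
Adding M2 (g), a reactant, drives the reaction to the right.
Only the nonzero effect(s) matter; the net shift is to the right.

right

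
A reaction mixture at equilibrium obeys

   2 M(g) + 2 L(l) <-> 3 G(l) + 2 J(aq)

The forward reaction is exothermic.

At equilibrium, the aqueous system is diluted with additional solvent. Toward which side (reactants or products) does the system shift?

Dilution lowers every aqueous concentration by the same factor. Δn_aq = 2 − 0 = +2, so the system shifts toward the side with more dissolved moles — to the right.

right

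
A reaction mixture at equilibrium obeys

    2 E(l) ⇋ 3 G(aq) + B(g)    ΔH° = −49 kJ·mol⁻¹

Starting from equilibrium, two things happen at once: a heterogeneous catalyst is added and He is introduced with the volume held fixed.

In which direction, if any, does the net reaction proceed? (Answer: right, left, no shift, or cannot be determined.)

no shift

A catalyst speeds both forward and reverse rates equally; it changes neither Q nor K — no shift from this change.
At constant volume, adding an inert gas leaves every reacting species' partial pressure unchanged, so Q is unchanged — no shift from this change.
None of the changes alters Q relative to K, so there is no net shift.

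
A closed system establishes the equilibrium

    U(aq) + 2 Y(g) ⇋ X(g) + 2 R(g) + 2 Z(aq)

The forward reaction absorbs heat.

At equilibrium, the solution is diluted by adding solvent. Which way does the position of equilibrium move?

Dilution lowers every aqueous concentration by the same factor. Δn_aq = 2 − 1 = +1, so the system shifts toward the side with more dissolved moles — to the right.

right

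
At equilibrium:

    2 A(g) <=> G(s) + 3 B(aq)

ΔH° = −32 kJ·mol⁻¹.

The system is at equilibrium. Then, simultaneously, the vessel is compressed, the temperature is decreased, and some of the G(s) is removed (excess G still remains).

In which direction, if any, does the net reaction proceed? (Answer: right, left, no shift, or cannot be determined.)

Gas moles: reactants 2, products 0 (Δn_gas = -2). Compression shifts the system toward the side with fewer moles of gas — to the right.
The forward reaction is exothermic. Lowering T favours the exothermic direction — shift to the right.
G is a pure solid; its activity is 1 regardless of amount, so Q is unaffected — no shift from this change.
Only the nonzero effect(s) matter; the net shift is to the right.

right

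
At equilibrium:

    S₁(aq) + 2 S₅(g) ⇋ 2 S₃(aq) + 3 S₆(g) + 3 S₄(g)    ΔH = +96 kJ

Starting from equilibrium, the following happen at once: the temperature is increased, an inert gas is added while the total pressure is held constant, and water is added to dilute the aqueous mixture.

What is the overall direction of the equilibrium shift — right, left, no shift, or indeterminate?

right

The forward reaction is endothermic. Raising T favours the endothermic direction — shift to the right.
Adding inert gas at constant total pressure expands the volume and lowers every reacting partial pressure. With Δn_gas = 6 − 2 = +4, Q moves away from K toward the side with fewer gas moles, so the system shifts toward the side with more gas moles — to the right.
Dilution lowers every aqueous concentration by the same factor. Δn_aq = 2 − 1 = +1, so the system shifts toward the side with more dissolved moles — to the right.
All effects act in the same direction — net shift to the right.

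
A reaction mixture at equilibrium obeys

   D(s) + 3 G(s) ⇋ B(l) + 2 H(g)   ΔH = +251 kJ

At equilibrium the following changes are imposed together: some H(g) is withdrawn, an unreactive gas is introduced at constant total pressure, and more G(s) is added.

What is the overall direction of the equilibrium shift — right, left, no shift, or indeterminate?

right

Removing H (g), a product, drives the reaction to the right.
Adding inert gas at constant total pressure expands the volume and lowers every reacting partial pressure. With Δn_gas = 2 − 0 = +2, Q moves away from K toward the side with fewer gas moles, so the system shifts toward the side with more gas moles — to the right.
G is a pure solid; its activity is 1 regardless of amount, so Q is unaffected — no shift from this change.
Only the nonzero effect(s) matter; the net shift is to the right.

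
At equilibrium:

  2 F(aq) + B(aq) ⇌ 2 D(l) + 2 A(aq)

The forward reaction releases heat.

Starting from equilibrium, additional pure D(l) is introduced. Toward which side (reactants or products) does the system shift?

D is a pure liquid; its activity is 1 regardless of amount, so Q is unaffected — no shift from this change.

no shift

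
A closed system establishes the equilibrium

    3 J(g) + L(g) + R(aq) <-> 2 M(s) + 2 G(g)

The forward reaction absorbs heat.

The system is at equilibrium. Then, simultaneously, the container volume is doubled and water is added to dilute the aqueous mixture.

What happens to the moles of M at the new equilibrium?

decreases

Gas moles: reactants 4, products 2 (Δn_gas = -2). Expansion shifts the system toward the side with more moles of gas — to the left.
Dilution lowers every aqueous concentration by the same factor. Δn_aq = 0 − 1 = -1, so the system shifts toward the side with more dissolved moles — to the left.
The net shift is to the left. M is a product, so its amount decreases.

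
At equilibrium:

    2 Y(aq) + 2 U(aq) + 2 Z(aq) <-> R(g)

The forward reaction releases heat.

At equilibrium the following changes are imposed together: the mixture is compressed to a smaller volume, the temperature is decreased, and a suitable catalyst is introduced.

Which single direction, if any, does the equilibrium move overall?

cannot be determined

Gas moles: reactants 0, products 1 (Δn_gas = +1). Compression shifts the system toward the side with fewer moles of gas — to the left.
The forward reaction is exothermic. Lowering T favours the exothermic direction — shift to the right.
A catalyst speeds both forward and reverse rates equally; it changes neither Q nor K — no shift from this change.
The individual effects push in opposite directions; without quantitative information the net direction cannot be determined.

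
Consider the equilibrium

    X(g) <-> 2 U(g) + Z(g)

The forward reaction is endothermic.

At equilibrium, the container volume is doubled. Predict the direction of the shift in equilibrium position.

Gas moles: reactants 1, products 3 (Δn_gas = +2). Expansion shifts the system toward the side with more moles of gas — to the right.

right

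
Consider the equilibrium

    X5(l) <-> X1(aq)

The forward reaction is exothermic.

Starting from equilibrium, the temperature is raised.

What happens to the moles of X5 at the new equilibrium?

The forward reaction is exothermic. Raising T favours the endothermic direction — shift to the left.
The net shift is to the left. X5 is a reactant, so its amount increases.

increases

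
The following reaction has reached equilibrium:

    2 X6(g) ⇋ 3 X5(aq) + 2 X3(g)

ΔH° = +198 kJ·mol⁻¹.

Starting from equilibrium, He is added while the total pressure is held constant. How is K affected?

The equilibrium constant depends only on temperature. This perturbation changes neither the position of equilibrium nor K.

unchanged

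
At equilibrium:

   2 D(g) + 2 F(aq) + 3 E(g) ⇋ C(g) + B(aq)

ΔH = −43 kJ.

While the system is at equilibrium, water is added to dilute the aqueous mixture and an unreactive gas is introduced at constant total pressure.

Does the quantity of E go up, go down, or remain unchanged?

Dilution lowers every aqueous concentration by the same factor. Δn_aq = 1 − 2 = -1, so the system shifts toward the side with more dissolved moles — to the left.
Adding inert gas at constant total pressure expands the volume and lowers every reacting partial pressure. With Δn_gas = 1 − 5 = -4, Q moves away from K toward the side with fewer gas moles, so the system shifts toward the side with more gas moles — to the left.
The net shift is to the left. E is a reactant, so its amount increases.

increases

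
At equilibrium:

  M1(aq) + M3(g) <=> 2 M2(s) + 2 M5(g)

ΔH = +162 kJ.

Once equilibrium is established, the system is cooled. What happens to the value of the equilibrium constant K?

K depends on temperature via the van 't Hoff relation. The forward reaction is endothermic, so lowering T decreases K.

decreases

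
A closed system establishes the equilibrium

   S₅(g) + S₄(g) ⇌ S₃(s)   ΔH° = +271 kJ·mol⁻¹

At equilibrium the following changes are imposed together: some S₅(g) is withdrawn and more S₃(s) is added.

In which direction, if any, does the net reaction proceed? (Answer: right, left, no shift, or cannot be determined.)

Removing S₅ (g), a reactant, drives the reaction to the left.
S₃ is a pure solid; its activity is 1 regardless of amount, so Q is unaffected — no shift from this change.
Only the nonzero effect(s) matter; the net shift is to the left.

left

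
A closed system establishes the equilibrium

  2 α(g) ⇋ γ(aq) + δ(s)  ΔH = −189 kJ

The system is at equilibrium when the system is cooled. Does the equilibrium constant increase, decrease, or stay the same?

K depends on temperature via the van 't Hoff relation. The forward reaction is exothermic, so lowering T increases K.

increases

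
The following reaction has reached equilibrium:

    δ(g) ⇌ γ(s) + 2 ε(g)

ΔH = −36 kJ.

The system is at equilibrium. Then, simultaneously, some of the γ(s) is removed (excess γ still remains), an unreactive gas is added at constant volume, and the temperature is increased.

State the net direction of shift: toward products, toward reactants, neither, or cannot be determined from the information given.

left

γ is a pure solid; its activity is 1 regardless of amount, so Q is unaffected — no shift from this change.
At constant volume, adding an inert gas leaves every reacting species' partial pressure unchanged, so Q is unchanged — no shift from this change.
The forward reaction is exothermic. Raising T favours the endothermic direction — shift to the left.
Only the nonzero effect(s) matter; the net shift is to the left.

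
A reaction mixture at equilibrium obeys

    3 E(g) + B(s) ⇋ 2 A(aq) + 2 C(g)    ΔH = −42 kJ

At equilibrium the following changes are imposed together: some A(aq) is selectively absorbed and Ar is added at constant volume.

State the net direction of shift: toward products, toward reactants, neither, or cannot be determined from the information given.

Removing A (aq), a product, drives the reaction to the right.
At constant volume, adding an inert gas leaves every reacting species' partial pressure unchanged, so Q is unchanged — no shift from this change.
Only the nonzero effect(s) matter; the net shift is to the right.

right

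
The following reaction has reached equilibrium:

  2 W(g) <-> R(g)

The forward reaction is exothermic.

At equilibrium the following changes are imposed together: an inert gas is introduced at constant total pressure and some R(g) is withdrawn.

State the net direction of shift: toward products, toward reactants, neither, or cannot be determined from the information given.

Adding inert gas at constant total pressure expands the volume and lowers every reacting partial pressure. With Δn_gas = 1 − 2 = -1, Q moves away from K toward the side with fewer gas moles, so the system shifts toward the side with more gas moles — to the left.
Removing R (g), a product, drives the reaction to the right.
The individual effects push in opposite directions; without quantitative information the net direction cannot be determined.

cannot be determined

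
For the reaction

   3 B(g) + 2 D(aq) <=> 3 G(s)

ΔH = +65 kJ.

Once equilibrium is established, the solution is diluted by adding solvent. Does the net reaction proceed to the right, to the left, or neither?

Dilution lowers every aqueous concentration by the same factor. Δn_aq = 0 − 2 = -2, so the system shifts toward the side with more dissolved moles — to the left.

left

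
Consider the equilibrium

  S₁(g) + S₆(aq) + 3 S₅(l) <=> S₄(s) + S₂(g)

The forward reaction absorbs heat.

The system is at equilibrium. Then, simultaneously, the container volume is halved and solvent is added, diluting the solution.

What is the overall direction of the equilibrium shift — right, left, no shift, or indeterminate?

Gas moles: reactants 1, products 1. Δn_gas = 0, so a volume change leaves Q equal to K — no shift from this change.
Dilution lowers every aqueous concentration by the same factor. Δn_aq = 0 − 1 = -1, so the system shifts toward the side with more dissolved moles — to the left.
Only the nonzero effect(s) matter; the net shift is to the left.

left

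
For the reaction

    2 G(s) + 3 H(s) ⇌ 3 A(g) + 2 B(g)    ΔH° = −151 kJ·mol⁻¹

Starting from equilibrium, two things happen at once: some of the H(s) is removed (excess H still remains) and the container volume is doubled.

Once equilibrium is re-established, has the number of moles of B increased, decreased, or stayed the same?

H is a pure solid; its activity is 1 regardless of amount, so Q is unaffected — no shift from this change.
Gas moles: reactants 0, products 5 (Δn_gas = +5). Expansion shifts the system toward the side with more moles of gas — to the right.
The net shift is to the right. B is a product, so its amount increases.

increases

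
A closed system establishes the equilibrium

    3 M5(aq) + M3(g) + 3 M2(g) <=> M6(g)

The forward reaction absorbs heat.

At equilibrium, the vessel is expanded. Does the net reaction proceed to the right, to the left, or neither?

Gas moles: reactants 4, products 1 (Δn_gas = -3). Expansion shifts the system toward the side with more moles of gas — to the left.

left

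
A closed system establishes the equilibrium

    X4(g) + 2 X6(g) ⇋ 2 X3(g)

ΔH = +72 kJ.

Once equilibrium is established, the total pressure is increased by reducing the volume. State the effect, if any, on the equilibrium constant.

unchanged

The equilibrium constant depends only on temperature. This perturbation may move the position of equilibrium, but since T is unchanged, K itself is unchanged.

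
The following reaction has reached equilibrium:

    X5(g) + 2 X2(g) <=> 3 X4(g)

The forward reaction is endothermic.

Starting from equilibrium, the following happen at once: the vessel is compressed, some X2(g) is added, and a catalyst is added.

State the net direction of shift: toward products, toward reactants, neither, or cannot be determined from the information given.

Gas moles: reactants 3, products 3. Δn_gas = 0, so a volume change leaves Q equal to K — no shift from this change.
Adding X2 (g), a reactant, drives the reaction to the right.
A catalyst speeds both forward and reverse rates equally; it changes neither Q nor K — no shift from this change.
Only the nonzero effect(s) matter; the net shift is to the right.

right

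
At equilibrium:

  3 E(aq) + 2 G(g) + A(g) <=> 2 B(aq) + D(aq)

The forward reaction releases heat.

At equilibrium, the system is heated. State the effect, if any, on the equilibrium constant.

decreases

K depends on temperature via the van 't Hoff relation. The forward reaction is exothermic, so raising T decreases K.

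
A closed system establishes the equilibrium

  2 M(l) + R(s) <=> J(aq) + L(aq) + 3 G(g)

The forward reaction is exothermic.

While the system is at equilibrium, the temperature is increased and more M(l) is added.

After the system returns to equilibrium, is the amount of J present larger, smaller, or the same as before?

The forward reaction is exothermic. Raising T favours the endothermic direction — shift to the left.
M is a pure liquid; its activity is 1 regardless of amount, so Q is unaffected — no shift from this change.
The net shift is to the left. J is a product, so its amount decreases.

decreases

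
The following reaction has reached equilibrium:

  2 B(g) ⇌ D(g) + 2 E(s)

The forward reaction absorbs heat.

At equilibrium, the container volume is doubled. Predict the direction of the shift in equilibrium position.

Gas moles: reactants 2, products 1 (Δn_gas = -1). Expansion shifts the system toward the side with more moles of gas — to the left.

left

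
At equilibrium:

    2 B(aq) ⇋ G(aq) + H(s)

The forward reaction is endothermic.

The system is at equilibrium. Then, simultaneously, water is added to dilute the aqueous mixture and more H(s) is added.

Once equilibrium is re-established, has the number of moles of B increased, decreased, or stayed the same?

increases

Dilution lowers every aqueous concentration by the same factor. Δn_aq = 1 − 2 = -1, so the system shifts toward the side with more dissolved moles — to the left.
H is a pure solid; its activity is 1 regardless of amount, so Q is unaffected — no shift from this change.
The net shift is to the left. B is a reactant, so its amount increases.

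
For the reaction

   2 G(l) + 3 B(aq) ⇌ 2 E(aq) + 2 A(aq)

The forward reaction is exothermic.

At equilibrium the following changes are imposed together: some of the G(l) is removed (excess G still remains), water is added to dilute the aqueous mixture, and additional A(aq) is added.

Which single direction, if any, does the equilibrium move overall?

G is a pure liquid; its activity is 1 regardless of amount, so Q is unaffected — no shift from this change.
Dilution lowers every aqueous concentration by the same factor. Δn_aq = 4 − 3 = +1, so the system shifts toward the side with more dissolved moles — to the right.
Adding A (aq), a product, drives the reaction to the left.
The individual effects push in opposite directions; without quantitative information the net direction cannot be determined.

cannot be determined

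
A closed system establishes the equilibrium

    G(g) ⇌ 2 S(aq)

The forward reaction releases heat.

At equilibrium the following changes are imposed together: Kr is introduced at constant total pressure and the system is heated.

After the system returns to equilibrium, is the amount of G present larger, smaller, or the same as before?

Adding inert gas at constant total pressure expands the volume and lowers every reacting partial pressure. With Δn_gas = 0 − 1 = -1, Q moves away from K toward the side with fewer gas moles, so the system shifts toward the side with more gas moles — to the left.
The forward reaction is exothermic. Raising T favours the endothermic direction — shift to the left.
The net shift is to the left. G is a reactant, so its amount increases.

increases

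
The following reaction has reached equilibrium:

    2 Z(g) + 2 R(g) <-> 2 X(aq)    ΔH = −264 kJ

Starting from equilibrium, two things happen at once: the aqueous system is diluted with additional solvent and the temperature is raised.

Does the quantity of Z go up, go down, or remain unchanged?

Dilution lowers every aqueous concentration by the same factor. Δn_aq = 2 − 0 = +2, so the system shifts toward the side with more dissolved moles — to the right.
The forward reaction is exothermic. Raising T favours the endothermic direction — shift to the left.
The two effects oppose each other, so the net shift — and hence the change in Z — cannot be determined from the given information.

cannot be determined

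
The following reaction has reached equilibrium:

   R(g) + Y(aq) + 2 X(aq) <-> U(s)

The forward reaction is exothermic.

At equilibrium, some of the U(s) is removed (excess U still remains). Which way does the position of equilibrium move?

no shift

U is a pure solid; its activity is 1 regardless of amount, so Q is unaffected — no shift from this change.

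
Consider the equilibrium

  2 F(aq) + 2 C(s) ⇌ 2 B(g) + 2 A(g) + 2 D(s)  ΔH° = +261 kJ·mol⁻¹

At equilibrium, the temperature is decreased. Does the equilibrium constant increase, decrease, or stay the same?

K depends on temperature via the van 't Hoff relation. The forward reaction is endothermic, so lowering T decreases K.

decreases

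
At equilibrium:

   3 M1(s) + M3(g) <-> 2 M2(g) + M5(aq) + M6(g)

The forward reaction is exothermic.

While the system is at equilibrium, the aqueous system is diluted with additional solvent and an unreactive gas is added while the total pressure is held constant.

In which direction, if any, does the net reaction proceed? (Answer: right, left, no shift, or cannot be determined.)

Dilution lowers every aqueous concentration by the same factor. Δn_aq = 1 − 0 = +1, so the system shifts toward the side with more dissolved moles — to the right.
Adding inert gas at constant total pressure expands the volume and lowers every reacting partial pressure. With Δn_gas = 3 − 1 = +2, Q moves away from K toward the side with fewer gas moles, so the system shifts toward the side with more gas moles — to the right.
All effects act in the same direction — net shift to the right.

right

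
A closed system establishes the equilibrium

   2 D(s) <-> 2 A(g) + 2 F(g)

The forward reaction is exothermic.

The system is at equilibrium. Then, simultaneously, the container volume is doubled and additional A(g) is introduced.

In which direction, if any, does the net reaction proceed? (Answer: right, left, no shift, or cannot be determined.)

Gas moles: reactants 0, products 4 (Δn_gas = +4). Expansion shifts the system toward the side with more moles of gas — to the right.
Adding A (g), a product, drives the reaction to the left.
The individual effects push in opposite directions; without quantitative information the net direction cannot be determined.

cannot be determined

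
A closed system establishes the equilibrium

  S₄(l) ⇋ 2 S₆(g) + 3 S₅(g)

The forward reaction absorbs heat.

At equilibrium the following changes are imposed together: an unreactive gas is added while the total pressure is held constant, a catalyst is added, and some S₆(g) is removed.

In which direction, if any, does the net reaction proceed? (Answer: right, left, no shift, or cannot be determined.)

Adding inert gas at constant total pressure expands the volume and lowers every reacting partial pressure. With Δn_gas = 5 − 0 = +5, Q moves away from K toward the side with fewer gas moles, so the system shifts toward the side with more gas moles — to the right.
A catalyst speeds both forward and reverse rates equally; it changes neither Q nor K — no shift from this change.
Removing S₆ (g), a product, drives the reaction to the right.
Only the nonzero effect(s) matter; the net shift is to the right.

right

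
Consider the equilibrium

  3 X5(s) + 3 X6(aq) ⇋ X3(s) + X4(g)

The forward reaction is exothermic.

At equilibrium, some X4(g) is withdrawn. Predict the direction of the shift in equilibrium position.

Removing X4 (g), a product, drives the reaction to the right.

right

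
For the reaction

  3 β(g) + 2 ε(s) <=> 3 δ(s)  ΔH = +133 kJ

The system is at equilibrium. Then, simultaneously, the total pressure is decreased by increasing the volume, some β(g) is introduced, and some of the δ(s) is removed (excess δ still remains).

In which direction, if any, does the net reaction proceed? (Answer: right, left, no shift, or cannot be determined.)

cannot be determined

Gas moles: reactants 3, products 0 (Δn_gas = -3). Expansion shifts the system toward the side with more moles of gas — to the left.
Adding β (g), a reactant, drives the reaction to the right.
δ is a pure solid; its activity is 1 regardless of amount, so Q is unaffected — no shift from this change.
The individual effects push in opposite directions; without quantitative information the net direction cannot be determined.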